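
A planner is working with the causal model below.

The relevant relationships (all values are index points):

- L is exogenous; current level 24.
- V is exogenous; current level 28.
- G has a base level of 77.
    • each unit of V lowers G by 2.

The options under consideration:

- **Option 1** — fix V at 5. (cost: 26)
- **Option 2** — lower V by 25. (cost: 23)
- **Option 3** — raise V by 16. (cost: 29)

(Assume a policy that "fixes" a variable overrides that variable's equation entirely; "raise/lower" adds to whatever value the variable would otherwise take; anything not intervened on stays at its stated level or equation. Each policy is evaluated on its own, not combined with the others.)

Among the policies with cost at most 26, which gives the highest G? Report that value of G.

Option 1 (V := 5):
  V = 5
  G = 77 − 2·5 = 67
Option 2 (V − 25):
  V = 28 − 25 = 3
  G = 77 − 2·3 = 71
Comparing — Option 1: G=67, Option 2: G=71. Highest is 71 (Option 2).

71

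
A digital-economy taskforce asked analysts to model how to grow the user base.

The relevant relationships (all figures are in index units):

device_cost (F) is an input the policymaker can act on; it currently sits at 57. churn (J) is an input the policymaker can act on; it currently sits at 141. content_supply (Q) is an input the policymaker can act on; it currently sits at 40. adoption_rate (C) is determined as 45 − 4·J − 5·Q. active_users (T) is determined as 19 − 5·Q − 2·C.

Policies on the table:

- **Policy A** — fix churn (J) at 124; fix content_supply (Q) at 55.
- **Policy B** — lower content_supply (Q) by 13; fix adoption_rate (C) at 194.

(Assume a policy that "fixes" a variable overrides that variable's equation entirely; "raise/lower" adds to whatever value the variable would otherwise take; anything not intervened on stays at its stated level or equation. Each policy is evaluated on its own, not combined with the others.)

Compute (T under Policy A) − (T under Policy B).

1700

Policy A (J := 124, Q := 55):
  J = 124
  Q = 55
  C = 45 − 4·124 − 5·55 = -726
  T = 19 − 5·55 − 2·(-726) = 1196
Policy B (Q − 13, C := 194):
  J = 141
  Q = 40 − 13 = 27
  C = 194
  T = 19 − 5·27 − 2·194 = -504
T: 1196 − (-504) = 1700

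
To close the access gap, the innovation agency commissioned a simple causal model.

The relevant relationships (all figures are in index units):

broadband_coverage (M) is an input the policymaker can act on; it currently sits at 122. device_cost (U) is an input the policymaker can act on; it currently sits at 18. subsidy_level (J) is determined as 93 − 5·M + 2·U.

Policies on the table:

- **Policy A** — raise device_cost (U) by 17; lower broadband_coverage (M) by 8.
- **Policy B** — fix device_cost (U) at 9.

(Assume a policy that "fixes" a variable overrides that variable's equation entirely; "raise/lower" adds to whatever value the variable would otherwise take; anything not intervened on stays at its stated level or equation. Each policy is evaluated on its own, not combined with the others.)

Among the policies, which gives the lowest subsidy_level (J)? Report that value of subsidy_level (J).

Policy A (U + 17, M − 8):
  M = 122 − 8 = 114
  U = 18 + 17 = 35
  J = 93 − 5·114 + 2·35 = -407
Policy B (U := 9):
  M = 122
  U = 9
  J = 93 − 5·122 + 2·9 = -499
Comparing — Policy A: J=-407, Policy B: J=-499. Lowest is -499 (Policy B).

-499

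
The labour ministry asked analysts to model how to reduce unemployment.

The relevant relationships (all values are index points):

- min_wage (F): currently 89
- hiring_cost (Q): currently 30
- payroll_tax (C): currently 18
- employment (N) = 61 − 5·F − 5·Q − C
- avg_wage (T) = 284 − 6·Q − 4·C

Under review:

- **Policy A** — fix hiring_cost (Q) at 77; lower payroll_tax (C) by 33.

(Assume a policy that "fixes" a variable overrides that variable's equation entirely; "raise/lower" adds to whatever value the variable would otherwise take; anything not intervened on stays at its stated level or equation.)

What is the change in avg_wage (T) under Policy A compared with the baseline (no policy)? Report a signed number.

Baseline:
  Q = 30
  C = 18
  T = 284 − 6·30 − 4·18 = 32
Policy A (Q := 77, C − 33):
  Q = 77
  C = 18 − 33 = -15
  T = 284 − 6·77 − 4·(-15) = -118
Change in T: -118 − 32 = -150

-150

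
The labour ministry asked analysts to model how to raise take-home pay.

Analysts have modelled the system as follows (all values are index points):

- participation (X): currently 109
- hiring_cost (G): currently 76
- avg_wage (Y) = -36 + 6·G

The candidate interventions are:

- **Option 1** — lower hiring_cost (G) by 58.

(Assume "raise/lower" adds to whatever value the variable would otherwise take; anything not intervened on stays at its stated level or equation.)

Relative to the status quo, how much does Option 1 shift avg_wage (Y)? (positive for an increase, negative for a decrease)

-348

Baseline:
  G = 76
  Y = -36 + 6·76 = 420
Option 1 (G − 58):
  G = 76 − 58 = 18
  Y = -36 + 6·18 = 72
Change in Y: 72 − 420 = -348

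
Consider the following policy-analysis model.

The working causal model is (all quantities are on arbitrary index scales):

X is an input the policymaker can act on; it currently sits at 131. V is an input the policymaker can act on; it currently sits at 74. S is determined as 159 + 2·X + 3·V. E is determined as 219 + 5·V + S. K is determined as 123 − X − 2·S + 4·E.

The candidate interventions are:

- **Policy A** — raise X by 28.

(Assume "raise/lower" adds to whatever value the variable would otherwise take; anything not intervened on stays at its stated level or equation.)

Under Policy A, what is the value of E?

1288

Policy A (X + 28):
  X = 131 + 28 = 159
  V = 74
  S = 159 + 2·159 + 3·74 = 699
  E = 219 + 5·74 + 699 = 1288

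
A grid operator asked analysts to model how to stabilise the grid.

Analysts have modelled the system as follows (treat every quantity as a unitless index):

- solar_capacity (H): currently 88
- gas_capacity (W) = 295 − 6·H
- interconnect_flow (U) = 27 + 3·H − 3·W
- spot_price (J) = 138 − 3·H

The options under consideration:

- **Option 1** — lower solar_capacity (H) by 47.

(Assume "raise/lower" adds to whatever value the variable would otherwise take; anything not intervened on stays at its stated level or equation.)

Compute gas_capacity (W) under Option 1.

Option 1 (H − 47):
  H = 88 − 47 = 41
  W = 295 − 6·41 = 49

49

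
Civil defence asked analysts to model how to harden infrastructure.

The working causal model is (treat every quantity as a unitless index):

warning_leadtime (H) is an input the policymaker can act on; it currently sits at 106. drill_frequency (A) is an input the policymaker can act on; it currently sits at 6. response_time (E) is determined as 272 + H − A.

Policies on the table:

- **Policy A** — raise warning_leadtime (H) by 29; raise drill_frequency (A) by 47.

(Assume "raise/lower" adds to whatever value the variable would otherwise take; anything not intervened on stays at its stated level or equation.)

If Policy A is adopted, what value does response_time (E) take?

Policy A (H + 29, A + 47):
  H = 106 + 29 = 135
  A = 6 + 47 = 53
  E = 272 + 135 − 53 = 354

354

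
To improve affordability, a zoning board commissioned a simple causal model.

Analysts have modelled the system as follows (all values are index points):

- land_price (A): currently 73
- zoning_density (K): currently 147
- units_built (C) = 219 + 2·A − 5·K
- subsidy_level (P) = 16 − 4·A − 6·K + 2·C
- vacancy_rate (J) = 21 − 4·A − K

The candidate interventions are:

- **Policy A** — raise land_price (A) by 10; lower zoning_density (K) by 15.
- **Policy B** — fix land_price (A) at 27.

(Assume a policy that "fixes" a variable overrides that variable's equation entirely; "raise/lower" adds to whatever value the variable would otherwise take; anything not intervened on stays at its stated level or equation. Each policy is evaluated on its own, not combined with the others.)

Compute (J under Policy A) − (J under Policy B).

Policy A (A + 10, K − 15):
  A = 73 + 10 = 83
  K = 147 − 15 = 132
  J = 21 − 4·83 − 132 = -443
Policy B (A := 27):
  A = 27
  K = 147
  J = 21 − 4·27 − 147 = -234
J: -443 − (-234) = -209

-209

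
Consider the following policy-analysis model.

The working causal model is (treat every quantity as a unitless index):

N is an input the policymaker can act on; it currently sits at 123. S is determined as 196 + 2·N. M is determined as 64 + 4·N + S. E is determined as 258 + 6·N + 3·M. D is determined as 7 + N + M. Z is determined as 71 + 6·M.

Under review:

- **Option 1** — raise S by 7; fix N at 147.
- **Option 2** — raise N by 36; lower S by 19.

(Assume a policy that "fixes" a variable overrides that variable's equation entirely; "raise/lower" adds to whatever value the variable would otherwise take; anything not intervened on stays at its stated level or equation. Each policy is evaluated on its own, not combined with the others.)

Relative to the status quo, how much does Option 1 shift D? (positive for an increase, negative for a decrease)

Baseline:
  N = 123
  S = 196 + 2·123 = 442
  M = 64 + 4·123 + 442 = 998
  D = 7 + 123 + 998 = 1128
Option 1 (S + 7, N := 147):
  N = 147
  S = 196 + 2·147 (+7 from intervention) = 497
  M = 64 + 4·147 + 497 = 1149
  D = 7 + 147 + 1149 = 1303
Change in D: 1303 − 1128 = 175

175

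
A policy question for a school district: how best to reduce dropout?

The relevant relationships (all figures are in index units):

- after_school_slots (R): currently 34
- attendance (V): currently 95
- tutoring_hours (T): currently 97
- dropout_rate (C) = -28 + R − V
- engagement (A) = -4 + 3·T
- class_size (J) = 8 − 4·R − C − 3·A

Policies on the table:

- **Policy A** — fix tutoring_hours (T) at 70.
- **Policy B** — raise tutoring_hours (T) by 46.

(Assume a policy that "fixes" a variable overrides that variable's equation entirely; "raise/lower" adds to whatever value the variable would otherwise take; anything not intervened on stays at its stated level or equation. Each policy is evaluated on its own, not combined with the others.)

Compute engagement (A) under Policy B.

Policy B (T + 46):
  T = 97 + 46 = 143
  A = -4 + 3·143 = 425

425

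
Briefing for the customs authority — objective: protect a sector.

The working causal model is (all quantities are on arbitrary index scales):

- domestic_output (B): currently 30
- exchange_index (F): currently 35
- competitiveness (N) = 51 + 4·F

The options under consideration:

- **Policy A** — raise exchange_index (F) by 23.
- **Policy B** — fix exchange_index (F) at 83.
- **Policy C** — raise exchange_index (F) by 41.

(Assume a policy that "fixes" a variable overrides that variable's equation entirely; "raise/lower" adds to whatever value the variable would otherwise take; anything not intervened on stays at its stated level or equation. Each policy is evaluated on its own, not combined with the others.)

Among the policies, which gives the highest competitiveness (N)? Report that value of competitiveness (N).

Policy A (F + 23):
  F = 35 + 23 = 58
  N = 51 + 4·58 = 283
Policy B (F := 83):
  F = 83
  N = 51 + 4·83 = 383
Policy C (F + 41):
  F = 35 + 41 = 76
  N = 51 + 4·76 = 355
Comparing — Policy A: N=283, Policy B: N=383, Policy C: N=355. Highest is 383 (Policy B).

383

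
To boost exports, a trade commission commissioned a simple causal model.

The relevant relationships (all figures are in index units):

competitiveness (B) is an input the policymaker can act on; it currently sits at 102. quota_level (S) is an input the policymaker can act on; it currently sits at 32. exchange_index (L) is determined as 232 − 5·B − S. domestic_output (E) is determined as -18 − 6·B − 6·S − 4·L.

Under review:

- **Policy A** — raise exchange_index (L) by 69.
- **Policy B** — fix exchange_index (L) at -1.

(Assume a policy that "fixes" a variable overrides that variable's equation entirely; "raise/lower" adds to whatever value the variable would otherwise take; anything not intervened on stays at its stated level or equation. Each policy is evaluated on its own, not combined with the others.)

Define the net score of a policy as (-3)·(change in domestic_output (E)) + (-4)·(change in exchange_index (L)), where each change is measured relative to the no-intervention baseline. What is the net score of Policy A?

Baseline:
  B = 102
  S = 32
  L = 232 − 5·102 − 32 = -310
  E = -18 − 6·102 − 6·32 − 4·(-310) = 418
Policy A (L + 69):
  B = 102
  S = 32
  L = 232 − 5·102 − 32 (+69 from intervention) = -241
  E = -18 − 6·102 − 6·32 − 4·(-241) = 142
ΔE = 142 − 418 = -276; ΔL = -241 − (-310) = 69
Score = (-3)·(-276) + (-4)·69 = 552

552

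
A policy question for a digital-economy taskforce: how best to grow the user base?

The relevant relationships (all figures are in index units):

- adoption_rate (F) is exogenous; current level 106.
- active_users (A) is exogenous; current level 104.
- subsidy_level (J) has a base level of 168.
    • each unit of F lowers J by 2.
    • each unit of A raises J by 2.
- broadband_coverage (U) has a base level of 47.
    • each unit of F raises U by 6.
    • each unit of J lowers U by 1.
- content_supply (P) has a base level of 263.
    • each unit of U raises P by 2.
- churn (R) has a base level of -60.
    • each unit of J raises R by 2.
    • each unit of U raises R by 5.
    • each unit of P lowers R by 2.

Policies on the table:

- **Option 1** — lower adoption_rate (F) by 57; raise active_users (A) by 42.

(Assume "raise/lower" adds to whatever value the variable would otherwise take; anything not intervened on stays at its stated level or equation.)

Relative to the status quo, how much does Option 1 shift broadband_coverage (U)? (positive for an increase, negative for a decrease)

-540

Baseline:
  F = 106
  A = 104
  J = 168 − 2·106 + 2·104 = 164
  U = 47 + 6·106 − 164 = 519
Option 1 (F − 57, A + 42):
  F = 106 − 57 = 49
  A = 104 + 42 = 146
  J = 168 − 2·49 + 2·146 = 362
  U = 47 + 6·49 − 362 = -21
Change in U: -21 − 519 = -540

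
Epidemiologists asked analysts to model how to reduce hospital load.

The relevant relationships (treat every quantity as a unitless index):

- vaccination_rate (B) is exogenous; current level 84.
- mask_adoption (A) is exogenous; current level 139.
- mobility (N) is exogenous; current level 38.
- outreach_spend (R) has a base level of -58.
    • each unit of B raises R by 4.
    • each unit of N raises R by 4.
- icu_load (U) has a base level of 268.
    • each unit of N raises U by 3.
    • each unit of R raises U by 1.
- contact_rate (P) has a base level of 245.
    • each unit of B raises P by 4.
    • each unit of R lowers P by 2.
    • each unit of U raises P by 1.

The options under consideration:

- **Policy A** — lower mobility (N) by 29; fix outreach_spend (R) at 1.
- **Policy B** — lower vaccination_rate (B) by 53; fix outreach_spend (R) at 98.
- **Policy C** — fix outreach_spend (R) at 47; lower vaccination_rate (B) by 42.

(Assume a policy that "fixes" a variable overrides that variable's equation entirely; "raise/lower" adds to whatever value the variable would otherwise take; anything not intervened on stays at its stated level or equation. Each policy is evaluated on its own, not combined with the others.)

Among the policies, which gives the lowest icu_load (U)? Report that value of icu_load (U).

296

Policy A (N − 29, R := 1):
  B = 84
  N = 38 − 29 = 9
  R = 1
  U = 268 + 3·9 + 1 = 296
Policy B (B − 53, R := 98):
  B = 84 − 53 = 31
  N = 38
  R = 98
  U = 268 + 3·38 + 98 = 480
Policy C (R := 47, B − 42):
  B = 84 − 42 = 42
  N = 38
  R = 47
  U = 268 + 3·38 + 47 = 429
Comparing — Policy A: U=296, Policy B: U=480, Policy C: U=429. Lowest is 296 (Policy A).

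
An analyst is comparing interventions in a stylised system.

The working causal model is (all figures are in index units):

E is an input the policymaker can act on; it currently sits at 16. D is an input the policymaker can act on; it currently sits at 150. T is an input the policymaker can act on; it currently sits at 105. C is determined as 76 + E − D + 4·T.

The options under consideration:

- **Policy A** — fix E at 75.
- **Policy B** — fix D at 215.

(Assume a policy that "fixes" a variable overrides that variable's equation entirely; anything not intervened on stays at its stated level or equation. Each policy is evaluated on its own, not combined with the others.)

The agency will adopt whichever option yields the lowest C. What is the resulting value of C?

Policy A (E := 75):
  E = 75
  D = 150
  T = 105
  C = 76 + 75 − 150 + 4·105 = 421
Policy B (D := 215):
  E = 16
  D = 215
  T = 105
  C = 76 + 16 − 215 + 4·105 = 297
Comparing — Policy A: C=421, Policy B: C=297. Lowest is 297 (Policy B).

297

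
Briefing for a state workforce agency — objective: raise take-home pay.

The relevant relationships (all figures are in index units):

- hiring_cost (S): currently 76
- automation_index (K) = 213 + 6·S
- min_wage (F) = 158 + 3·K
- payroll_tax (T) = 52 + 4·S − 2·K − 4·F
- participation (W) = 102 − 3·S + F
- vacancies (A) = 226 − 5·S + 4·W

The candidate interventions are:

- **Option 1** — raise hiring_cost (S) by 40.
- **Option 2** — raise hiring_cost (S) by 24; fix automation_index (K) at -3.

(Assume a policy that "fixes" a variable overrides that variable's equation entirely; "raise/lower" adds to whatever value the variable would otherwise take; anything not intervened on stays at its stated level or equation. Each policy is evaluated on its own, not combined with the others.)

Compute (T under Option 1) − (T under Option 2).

Option 1 (S + 40):
  S = 76 + 40 = 116
  K = 213 + 6·116 = 909
  F = 158 + 3·909 = 2885
  T = 52 + 4·116 − 2·909 − 4·2885 = -12842
Option 2 (S + 24, K := -3):
  S = 76 + 24 = 100
  K = -3
  F = 158 + 3·(-3) = 149
  T = 52 + 4·100 − 2·(-3) − 4·149 = -138
T: -12842 − (-138) = -12704

-12704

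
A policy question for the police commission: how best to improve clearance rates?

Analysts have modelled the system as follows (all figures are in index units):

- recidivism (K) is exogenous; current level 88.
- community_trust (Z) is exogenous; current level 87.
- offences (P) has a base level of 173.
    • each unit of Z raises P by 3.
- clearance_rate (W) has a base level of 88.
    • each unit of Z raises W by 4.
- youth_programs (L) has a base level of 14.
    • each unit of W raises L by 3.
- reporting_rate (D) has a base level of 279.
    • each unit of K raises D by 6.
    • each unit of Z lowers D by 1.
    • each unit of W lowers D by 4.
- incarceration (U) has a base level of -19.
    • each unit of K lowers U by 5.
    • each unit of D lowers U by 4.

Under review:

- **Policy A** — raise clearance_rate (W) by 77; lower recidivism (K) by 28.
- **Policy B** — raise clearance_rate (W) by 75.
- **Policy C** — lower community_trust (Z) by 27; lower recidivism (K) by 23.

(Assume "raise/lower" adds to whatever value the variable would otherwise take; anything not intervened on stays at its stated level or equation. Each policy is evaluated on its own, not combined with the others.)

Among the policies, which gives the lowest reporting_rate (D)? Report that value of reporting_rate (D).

-1500

Policy A (W + 77, K − 28):
  K = 88 − 28 = 60
  Z = 87
  W = 88 + 4·87 (+77 from intervention) = 513
  D = 279 + 6·60 − 87 − 4·513 = -1500
Policy B (W + 75):
  K = 88
  Z = 87
  W = 88 + 4·87 (+75 from intervention) = 511
  D = 279 + 6·88 − 87 − 4·511 = -1324
Policy C (Z − 27, K − 23):
  K = 88 − 23 = 65
  Z = 87 − 27 = 60
  W = 88 + 4·60 = 328
  D = 279 + 6·65 − 60 − 4·328 = -703
Comparing — Policy A: D=-1500, Policy B: D=-1324, Policy C: D=-703. Lowest is -1500 (Policy A).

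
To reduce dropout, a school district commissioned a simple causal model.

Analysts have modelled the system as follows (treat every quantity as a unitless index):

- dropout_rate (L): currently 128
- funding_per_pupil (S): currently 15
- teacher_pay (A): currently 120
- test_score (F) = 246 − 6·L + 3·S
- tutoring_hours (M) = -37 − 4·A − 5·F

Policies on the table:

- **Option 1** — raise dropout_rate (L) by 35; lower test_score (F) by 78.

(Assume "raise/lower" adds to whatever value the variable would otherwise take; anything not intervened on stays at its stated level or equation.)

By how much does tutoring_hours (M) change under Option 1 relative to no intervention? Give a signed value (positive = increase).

Baseline:
  L = 128
  S = 15
  A = 120
  F = 246 − 6·128 + 3·15 = -477
  M = -37 − 4·120 − 5·(-477) = 1868
Option 1 (L + 35, F − 78):
  L = 128 + 35 = 163
  S = 15
  A = 120
  F = 246 − 6·163 + 3·15 (−78 from intervention) = -765
  M = -37 − 4·120 − 5·(-765) = 3308
Change in M: 3308 − 1868 = 1440

1440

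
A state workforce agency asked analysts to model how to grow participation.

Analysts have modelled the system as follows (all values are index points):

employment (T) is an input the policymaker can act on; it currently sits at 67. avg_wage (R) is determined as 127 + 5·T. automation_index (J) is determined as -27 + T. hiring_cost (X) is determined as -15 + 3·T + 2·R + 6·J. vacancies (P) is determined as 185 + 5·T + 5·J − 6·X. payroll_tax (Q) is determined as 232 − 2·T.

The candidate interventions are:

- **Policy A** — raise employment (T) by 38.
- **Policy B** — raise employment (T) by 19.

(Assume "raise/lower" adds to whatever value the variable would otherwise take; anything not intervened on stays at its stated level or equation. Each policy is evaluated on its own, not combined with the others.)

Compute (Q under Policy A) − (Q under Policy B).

Policy A (T + 38):
  T = 67 + 38 = 105
  Q = 232 − 2·105 = 22
Policy B (T + 19):
  T = 67 + 19 = 86
  Q = 232 − 2·86 = 60
Q: 22 − 60 = -38

-38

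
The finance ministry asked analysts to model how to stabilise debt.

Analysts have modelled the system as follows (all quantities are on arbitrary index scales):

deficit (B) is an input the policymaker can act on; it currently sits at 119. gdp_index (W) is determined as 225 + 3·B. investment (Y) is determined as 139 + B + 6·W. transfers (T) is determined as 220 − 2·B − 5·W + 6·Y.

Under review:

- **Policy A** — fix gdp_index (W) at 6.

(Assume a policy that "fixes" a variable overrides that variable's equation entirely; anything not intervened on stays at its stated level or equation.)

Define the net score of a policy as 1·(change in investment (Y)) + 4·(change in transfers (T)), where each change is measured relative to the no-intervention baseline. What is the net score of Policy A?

-74880

Baseline:
  B = 119
  W = 225 + 3·119 = 582
  Y = 139 + 119 + 6·582 = 3750
  T = 220 − 2·119 − 5·582 + 6·3750 = 19572
Policy A (W := 6):
  B = 119
  W = 6
  Y = 139 + 119 + 6·6 = 294
  T = 220 − 2·119 − 5·6 + 6·294 = 1716
ΔY = 294 − 3750 = -3456; ΔT = 1716 − 19572 = -17856
Score = 1·(-3456) + 4·(-17856) = -74880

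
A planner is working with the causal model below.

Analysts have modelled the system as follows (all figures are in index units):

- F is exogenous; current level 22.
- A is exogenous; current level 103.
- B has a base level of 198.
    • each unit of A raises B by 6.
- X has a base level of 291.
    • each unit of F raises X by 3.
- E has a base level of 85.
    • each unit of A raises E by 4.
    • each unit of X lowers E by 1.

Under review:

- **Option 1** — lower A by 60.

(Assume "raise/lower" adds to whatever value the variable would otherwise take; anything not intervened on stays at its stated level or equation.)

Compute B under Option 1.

Option 1 (A − 60):
  A = 103 − 60 = 43
  B = 198 + 6·43 = 456

456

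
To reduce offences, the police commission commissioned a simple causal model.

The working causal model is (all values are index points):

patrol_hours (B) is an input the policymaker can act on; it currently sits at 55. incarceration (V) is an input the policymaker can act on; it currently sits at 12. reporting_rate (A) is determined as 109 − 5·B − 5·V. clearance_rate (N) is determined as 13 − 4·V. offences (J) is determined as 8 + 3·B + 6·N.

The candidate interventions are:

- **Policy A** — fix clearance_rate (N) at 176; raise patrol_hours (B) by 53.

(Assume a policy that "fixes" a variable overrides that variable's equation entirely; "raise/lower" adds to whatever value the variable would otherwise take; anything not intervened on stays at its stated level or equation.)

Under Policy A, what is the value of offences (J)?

Policy A (N := 176, B + 53):
  B = 55 + 53 = 108
  V = 12
  N = 176
  J = 8 + 3·108 + 6·176 = 1388

1388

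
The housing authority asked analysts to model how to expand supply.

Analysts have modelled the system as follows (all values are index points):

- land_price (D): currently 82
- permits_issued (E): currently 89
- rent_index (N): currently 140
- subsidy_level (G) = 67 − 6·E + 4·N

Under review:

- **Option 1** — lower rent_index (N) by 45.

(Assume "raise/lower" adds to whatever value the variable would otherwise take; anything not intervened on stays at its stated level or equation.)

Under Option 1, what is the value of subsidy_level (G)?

Option 1 (N − 45):
  E = 89
  N = 140 − 45 = 95
  G = 67 − 6·89 + 4·95 = -87

-87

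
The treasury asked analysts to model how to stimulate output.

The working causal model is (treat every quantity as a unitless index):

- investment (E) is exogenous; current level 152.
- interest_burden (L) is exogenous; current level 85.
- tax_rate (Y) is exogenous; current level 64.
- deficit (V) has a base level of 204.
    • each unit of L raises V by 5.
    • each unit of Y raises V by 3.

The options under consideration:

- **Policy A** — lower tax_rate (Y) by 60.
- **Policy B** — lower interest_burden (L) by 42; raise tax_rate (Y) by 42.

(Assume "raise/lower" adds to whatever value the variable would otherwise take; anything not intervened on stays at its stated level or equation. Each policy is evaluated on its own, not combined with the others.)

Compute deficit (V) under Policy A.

641

Policy A (Y − 60):
  L = 85
  Y = 64 − 60 = 4
  V = 204 + 5·85 + 3·4 = 641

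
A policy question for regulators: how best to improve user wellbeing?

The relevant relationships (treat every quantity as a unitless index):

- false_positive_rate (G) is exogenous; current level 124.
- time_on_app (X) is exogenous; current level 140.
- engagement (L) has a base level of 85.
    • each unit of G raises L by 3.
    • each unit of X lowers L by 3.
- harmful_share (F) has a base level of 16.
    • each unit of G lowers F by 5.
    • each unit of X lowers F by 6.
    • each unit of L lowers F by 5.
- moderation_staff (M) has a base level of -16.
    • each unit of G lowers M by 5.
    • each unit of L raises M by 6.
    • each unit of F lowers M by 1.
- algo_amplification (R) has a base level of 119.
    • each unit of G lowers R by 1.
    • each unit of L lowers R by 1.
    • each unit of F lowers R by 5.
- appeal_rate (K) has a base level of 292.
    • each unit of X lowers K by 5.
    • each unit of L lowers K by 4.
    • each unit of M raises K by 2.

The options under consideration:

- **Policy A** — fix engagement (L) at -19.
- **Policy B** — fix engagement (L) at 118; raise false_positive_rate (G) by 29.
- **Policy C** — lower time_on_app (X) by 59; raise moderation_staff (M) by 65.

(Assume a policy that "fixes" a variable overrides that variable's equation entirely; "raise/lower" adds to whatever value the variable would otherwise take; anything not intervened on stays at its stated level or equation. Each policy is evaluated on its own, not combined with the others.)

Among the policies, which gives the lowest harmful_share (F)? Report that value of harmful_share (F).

Policy A (L := -19):
  G = 124
  X = 140
  L = -19
  F = 16 − 5·124 − 6·140 − 5·(-19) = -1349
Policy B (L := 118, G + 29):
  G = 124 + 29 = 153
  X = 140
  L = 118
  F = 16 − 5·153 − 6·140 − 5·118 = -2179
Policy C (X − 59, M + 65):
  G = 124
  X = 140 − 59 = 81
  L = 85 + 3·124 − 3·81 = 214
  F = 16 − 5·124 − 6·81 − 5·214 = -2160
Comparing — Policy A: F=-1349, Policy B: F=-2179, Policy C: F=-2160. Lowest is -2179 (Policy B).

-2179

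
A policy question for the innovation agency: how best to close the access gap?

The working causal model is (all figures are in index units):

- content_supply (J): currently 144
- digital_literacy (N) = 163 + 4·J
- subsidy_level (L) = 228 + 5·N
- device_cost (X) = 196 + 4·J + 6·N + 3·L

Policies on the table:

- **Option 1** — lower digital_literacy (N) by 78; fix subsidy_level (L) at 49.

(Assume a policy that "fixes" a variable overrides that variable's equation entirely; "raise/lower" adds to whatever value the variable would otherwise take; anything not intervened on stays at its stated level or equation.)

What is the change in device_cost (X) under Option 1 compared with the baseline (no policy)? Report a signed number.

Baseline:
  J = 144
  N = 163 + 4·144 = 739
  L = 228 + 5·739 = 3923
  X = 196 + 4·144 + 6·739 + 3·3923 = 16975
Option 1 (N − 78, L := 49):
  J = 144
  N = 163 + 4·144 (−78 from intervention) = 661
  L = 49
  X = 196 + 4·144 + 6·661 + 3·49 = 4885
Change in X: 4885 − 16975 = -12090

-12090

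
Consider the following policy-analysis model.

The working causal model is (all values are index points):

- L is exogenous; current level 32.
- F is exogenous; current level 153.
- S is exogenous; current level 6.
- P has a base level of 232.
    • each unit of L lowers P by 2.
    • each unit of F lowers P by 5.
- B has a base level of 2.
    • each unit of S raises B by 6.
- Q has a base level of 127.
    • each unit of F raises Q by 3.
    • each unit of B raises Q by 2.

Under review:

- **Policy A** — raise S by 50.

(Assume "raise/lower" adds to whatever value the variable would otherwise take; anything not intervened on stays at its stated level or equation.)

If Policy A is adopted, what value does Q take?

Policy A (S + 50):
  F = 153
  S = 6 + 50 = 56
  B = 2 + 6·56 = 338
  Q = 127 + 3·153 + 2·338 = 1262

1262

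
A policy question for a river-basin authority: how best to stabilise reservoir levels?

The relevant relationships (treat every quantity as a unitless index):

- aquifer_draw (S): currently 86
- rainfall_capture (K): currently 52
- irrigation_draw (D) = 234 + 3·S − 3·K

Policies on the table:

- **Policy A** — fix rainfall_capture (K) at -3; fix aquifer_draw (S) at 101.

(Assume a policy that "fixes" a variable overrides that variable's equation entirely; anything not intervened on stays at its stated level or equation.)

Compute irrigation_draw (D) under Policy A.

546

Policy A (K := -3, S := 101):
  S = 101
  K = -3
  D = 234 + 3·101 − 3·(-3) = 546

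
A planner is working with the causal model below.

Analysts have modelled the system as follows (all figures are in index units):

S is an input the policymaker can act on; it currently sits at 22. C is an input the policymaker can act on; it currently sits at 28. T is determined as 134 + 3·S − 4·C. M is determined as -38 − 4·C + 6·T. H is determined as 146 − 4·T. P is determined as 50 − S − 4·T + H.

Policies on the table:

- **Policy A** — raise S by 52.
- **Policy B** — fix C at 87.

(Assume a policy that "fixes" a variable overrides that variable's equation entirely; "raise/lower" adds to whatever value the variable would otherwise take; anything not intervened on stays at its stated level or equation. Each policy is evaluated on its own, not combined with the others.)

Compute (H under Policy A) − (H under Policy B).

-1568

Policy A (S + 52):
  S = 22 + 52 = 74
  C = 28
  T = 134 + 3·74 − 4·28 = 244
  H = 146 − 4·244 = -830
Policy B (C := 87):
  S = 22
  C = 87
  T = 134 + 3·22 − 4·87 = -148
  H = 146 − 4·(-148) = 738
H: -830 − 738 = -1568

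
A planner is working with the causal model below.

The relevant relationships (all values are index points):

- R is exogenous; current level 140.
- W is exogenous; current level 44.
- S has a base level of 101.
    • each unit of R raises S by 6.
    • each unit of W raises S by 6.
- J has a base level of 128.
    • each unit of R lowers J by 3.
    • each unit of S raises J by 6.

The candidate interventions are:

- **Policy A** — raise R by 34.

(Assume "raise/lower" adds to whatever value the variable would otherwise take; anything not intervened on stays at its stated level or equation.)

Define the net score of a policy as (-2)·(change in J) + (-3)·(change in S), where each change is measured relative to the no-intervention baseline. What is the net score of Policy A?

Baseline:
  R = 140
  W = 44
  S = 101 + 6·140 + 6·44 = 1205
  J = 128 − 3·140 + 6·1205 = 6938
Policy A (R + 34):
  R = 140 + 34 = 174
  W = 44
  S = 101 + 6·174 + 6·44 = 1409
  J = 128 − 3·174 + 6·1409 = 8060
ΔJ = 8060 − 6938 = 1122; ΔS = 1409 − 1205 = 204
Score = (-2)·1122 + (-3)·204 = -2856

-2856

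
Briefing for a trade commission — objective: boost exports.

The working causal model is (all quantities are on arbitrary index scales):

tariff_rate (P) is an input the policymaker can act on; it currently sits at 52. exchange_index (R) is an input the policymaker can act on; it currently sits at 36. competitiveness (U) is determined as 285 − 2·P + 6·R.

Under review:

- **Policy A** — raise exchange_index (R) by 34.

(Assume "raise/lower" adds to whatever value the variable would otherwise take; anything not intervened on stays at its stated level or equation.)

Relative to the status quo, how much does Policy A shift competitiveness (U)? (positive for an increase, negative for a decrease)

Baseline:
  P = 52
  R = 36
  U = 285 − 2·52 + 6·36 = 397
Policy A (R + 34):
  P = 52
  R = 36 + 34 = 70
  U = 285 − 2·52 + 6·70 = 601
Change in U: 601 − 397 = 204

204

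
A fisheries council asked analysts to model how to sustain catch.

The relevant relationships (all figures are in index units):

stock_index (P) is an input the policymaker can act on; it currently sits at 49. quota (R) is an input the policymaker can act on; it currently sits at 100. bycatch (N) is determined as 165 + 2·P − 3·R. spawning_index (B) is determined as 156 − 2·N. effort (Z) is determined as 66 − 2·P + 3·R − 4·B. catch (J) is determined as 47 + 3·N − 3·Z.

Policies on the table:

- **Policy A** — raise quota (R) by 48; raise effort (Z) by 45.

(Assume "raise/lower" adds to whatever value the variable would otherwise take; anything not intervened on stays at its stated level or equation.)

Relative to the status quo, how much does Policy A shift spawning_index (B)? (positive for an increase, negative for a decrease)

Baseline:
  P = 49
  R = 100
  N = 165 + 2·49 − 3·100 = -37
  B = 156 − 2·(-37) = 230
Policy A (R + 48, Z + 45):
  P = 49
  R = 100 + 48 = 148
  N = 165 + 2·49 − 3·148 = -181
  B = 156 − 2·(-181) = 518
Change in B: 518 − 230 = 288

288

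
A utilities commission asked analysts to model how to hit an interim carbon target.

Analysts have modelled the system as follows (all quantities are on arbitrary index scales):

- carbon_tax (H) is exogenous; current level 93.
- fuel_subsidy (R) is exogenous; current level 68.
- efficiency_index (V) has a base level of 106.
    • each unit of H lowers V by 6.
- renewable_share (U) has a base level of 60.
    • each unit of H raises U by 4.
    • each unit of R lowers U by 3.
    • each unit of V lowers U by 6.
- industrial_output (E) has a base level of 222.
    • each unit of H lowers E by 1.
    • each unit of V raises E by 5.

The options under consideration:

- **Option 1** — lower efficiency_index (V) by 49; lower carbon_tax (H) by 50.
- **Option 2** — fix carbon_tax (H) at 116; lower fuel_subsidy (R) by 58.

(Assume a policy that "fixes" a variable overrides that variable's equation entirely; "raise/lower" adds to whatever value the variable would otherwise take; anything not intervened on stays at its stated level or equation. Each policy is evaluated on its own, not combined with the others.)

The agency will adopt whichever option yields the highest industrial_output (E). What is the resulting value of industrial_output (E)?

-826

Option 1 (V − 49, H − 50):
  H = 93 − 50 = 43
  V = 106 − 6·43 (−49 from intervention) = -201
  E = 222 − 43 + 5·(-201) = -826
Option 2 (H := 116, R − 58):
  H = 116
  V = 106 − 6·116 = -590
  E = 222 − 116 + 5·(-590) = -2844
Comparing — Option 1: E=-826, Option 2: E=-2844. Highest is -826 (Option 1).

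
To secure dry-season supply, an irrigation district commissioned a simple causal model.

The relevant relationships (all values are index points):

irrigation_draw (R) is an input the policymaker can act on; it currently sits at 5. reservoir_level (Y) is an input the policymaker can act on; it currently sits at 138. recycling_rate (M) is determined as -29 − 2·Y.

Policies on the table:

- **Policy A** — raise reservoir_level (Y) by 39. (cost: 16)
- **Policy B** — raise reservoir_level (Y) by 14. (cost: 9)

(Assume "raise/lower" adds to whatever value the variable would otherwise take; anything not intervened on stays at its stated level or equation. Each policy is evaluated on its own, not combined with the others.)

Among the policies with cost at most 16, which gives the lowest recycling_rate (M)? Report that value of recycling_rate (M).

Policy A (Y + 39):
  Y = 138 + 39 = 177
  M = -29 − 2·177 = -383
Policy B (Y + 14):
  Y = 138 + 14 = 152
  M = -29 − 2·152 = -333
Comparing — Policy A: M=-383, Policy B: M=-333. Lowest is -383 (Policy A).

-383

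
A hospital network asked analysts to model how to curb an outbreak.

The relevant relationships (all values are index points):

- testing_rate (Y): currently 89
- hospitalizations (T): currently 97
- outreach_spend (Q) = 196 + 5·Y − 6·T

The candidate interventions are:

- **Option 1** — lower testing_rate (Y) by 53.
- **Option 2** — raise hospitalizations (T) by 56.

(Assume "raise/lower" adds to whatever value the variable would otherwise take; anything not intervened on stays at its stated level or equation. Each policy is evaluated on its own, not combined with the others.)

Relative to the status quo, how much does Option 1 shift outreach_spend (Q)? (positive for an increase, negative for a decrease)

-265

Baseline:
  Y = 89
  T = 97
  Q = 196 + 5·89 − 6·97 = 59
Option 1 (Y − 53):
  Y = 89 − 53 = 36
  T = 97
  Q = 196 + 5·36 − 6·97 = -206
Change in Q: -206 − 59 = -265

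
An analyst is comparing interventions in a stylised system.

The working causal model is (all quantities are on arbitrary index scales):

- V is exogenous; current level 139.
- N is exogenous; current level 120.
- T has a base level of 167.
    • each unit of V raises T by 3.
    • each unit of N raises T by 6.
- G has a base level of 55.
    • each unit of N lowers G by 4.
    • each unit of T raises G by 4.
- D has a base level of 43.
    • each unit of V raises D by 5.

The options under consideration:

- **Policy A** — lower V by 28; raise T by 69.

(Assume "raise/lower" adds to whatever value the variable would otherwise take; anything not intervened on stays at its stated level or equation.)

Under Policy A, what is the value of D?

598

Policy A (V − 28, T + 69):
  V = 139 − 28 = 111
  D = 43 + 5·111 = 598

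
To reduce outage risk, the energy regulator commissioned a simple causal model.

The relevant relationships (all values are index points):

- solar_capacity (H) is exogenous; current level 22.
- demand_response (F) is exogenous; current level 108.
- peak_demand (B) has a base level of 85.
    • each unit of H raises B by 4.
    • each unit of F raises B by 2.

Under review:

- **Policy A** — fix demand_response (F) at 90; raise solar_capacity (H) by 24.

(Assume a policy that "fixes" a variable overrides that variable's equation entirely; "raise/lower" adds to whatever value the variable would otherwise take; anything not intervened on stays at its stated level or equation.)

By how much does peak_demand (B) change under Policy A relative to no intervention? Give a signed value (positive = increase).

60

Baseline:
  H = 22
  F = 108
  B = 85 + 4·22 + 2·108 = 389
Policy A (F := 90, H + 24):
  H = 22 + 24 = 46
  F = 90
  B = 85 + 4·46 + 2·90 = 449
Change in B: 449 − 389 = 60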